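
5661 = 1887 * 3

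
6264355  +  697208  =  6961563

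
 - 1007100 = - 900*1119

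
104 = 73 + 31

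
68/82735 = 68/82735  =  0.00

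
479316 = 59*8124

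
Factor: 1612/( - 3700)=-403/925 = - 5^( -2 )*13^1*31^1  *  37^(-1 ) 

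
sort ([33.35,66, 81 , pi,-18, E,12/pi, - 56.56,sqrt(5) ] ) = [  -  56.56, - 18,sqrt(5 ),E,pi,12/pi,33.35,66 , 81]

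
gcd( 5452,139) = 1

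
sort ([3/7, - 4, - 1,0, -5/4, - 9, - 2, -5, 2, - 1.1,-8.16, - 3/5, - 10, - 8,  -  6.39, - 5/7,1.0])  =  [ - 10,  -  9, - 8.16, - 8,-6.39, - 5, - 4,-2, - 5/4, - 1.1, -1, - 5/7, - 3/5, 0,  3/7, 1.0 , 2 ] 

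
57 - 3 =54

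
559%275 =9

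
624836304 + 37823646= 662659950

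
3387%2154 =1233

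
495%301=194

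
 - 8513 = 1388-9901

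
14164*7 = 99148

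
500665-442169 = 58496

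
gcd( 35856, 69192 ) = 72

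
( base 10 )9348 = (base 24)G5C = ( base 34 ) 82W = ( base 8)22204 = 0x2484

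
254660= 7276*35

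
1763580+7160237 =8923817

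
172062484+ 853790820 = 1025853304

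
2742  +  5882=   8624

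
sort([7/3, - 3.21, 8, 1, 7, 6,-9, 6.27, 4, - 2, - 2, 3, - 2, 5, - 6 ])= [ - 9, - 6, -3.21, - 2, - 2, - 2,1, 7/3, 3, 4, 5, 6,6.27, 7, 8 ]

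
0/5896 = 0 =0.00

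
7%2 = 1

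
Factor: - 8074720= - 2^5 * 5^1 *109^1 * 463^1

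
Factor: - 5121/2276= - 2^(  -  2)*3^2 = -9/4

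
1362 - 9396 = - 8034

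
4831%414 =277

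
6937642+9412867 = 16350509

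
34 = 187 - 153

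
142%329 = 142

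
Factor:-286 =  - 2^1 * 11^1*13^1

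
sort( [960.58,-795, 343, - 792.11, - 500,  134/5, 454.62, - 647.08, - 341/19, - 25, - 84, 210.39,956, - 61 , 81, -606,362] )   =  [ - 795, - 792.11 , - 647.08,-606, - 500, - 84, -61, - 25, - 341/19, 134/5,81 , 210.39, 343, 362, 454.62,956,960.58 ] 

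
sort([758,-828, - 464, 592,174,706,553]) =[ - 828, -464, 174  ,  553, 592, 706, 758]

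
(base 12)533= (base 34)MB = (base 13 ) 465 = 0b1011110111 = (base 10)759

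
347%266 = 81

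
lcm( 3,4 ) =12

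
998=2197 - 1199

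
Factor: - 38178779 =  - 293^1 * 130303^1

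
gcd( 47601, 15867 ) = 15867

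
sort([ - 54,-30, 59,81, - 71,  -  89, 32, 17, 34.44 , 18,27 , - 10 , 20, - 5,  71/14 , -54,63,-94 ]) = [ - 94,-89, - 71 ,-54, - 54, - 30, - 10, - 5,71/14,  17,18, 20,  27,32,  34.44, 59, 63,  81]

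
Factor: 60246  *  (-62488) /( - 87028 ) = 941163012/21757 = 2^2 * 3^2 *73^1*107^1*3347^1 *21757^( - 1 )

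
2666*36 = 95976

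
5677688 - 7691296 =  - 2013608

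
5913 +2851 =8764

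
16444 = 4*4111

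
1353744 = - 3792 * ( - 357) 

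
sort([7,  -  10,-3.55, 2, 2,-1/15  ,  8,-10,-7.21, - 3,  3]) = [-10,-10, - 7.21, - 3.55,  -  3,-1/15,  2, 2,3,7,8 ]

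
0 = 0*( - 61138)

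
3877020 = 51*76020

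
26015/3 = 26015/3  =  8671.67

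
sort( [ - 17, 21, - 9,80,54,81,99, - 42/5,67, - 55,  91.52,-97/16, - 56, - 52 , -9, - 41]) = [ - 56, - 55,  -  52, - 41 , - 17, - 9 , - 9, - 42/5, - 97/16,21, 54,67,80,81, 91.52,99] 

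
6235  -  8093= -1858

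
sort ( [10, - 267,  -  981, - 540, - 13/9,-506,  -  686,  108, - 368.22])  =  [  -  981,-686 , - 540, -506, - 368.22, - 267, -13/9, 10, 108]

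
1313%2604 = 1313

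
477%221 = 35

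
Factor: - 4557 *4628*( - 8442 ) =2^3*3^3*7^3*13^1*31^1*67^1  *  89^1  =  178040057832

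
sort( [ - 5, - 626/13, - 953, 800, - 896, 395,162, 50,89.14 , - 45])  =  [ - 953 , - 896,-626/13, - 45, - 5,50, 89.14, 162, 395, 800 ] 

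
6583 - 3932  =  2651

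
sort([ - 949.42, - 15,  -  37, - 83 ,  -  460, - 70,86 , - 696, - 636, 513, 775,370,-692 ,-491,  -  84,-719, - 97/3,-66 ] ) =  [  -  949.42, - 719, - 696, - 692, - 636, - 491, - 460, - 84, - 83, - 70, - 66, - 37, - 97/3,  -  15,86,370, 513 , 775]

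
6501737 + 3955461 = 10457198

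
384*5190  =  1992960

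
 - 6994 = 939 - 7933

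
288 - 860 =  - 572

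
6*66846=401076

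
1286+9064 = 10350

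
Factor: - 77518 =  - 2^1*7^3*113^1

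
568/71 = 8 = 8.00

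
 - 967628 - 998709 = - 1966337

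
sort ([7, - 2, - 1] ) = [ - 2 , - 1, 7 ] 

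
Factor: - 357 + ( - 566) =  - 923 = - 13^1*71^1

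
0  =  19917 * 0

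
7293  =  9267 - 1974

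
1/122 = 1/122  =  0.01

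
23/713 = 1/31= 0.03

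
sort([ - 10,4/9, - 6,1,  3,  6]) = [-10, - 6, 4/9,  1,3 , 6] 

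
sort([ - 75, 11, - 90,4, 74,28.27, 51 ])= [-90, - 75, 4,  11,28.27 , 51, 74]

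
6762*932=6302184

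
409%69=64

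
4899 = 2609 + 2290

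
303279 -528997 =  - 225718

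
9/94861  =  9/94861 =0.00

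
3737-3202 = 535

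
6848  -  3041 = 3807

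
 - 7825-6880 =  - 14705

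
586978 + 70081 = 657059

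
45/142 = 45/142 = 0.32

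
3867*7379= 28534593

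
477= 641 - 164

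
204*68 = 13872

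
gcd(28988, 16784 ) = 4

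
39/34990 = 39/34990  =  0.00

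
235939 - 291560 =-55621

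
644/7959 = 92/1137 = 0.08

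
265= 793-528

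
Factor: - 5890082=-2^1 *11^1 *79^1*3389^1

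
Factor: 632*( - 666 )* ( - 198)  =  83340576 = 2^5* 3^4*11^1 *37^1*79^1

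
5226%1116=762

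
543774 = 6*90629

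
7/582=7/582=0.01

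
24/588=2/49 = 0.04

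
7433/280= 7433/280 = 26.55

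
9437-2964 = 6473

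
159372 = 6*26562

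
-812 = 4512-5324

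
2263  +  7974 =10237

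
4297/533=4297/533 = 8.06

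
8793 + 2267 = 11060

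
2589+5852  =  8441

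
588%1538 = 588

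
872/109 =8 = 8.00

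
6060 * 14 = 84840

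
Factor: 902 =2^1*11^1 * 41^1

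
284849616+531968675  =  816818291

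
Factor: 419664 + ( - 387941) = 31723 = 31723^1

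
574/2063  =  574/2063 = 0.28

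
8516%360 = 236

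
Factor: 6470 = 2^1 * 5^1*647^1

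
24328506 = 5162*4713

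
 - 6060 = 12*(-505) 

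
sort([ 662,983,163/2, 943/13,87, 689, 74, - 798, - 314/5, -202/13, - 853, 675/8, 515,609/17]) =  [ - 853, - 798 ,  -  314/5, - 202/13, 609/17,943/13, 74, 163/2, 675/8, 87,515, 662,  689, 983]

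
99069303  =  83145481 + 15923822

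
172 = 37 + 135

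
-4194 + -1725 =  - 5919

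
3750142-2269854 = 1480288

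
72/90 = 4/5  =  0.80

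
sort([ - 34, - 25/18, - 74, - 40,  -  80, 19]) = [ - 80, - 74,-40, - 34, - 25/18,19 ] 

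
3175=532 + 2643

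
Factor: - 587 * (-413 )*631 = 7^1 * 59^1*587^1*631^1 = 152973961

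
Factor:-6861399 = -3^1 * 2287133^1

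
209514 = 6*34919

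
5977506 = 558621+5418885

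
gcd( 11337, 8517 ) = 3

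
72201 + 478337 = 550538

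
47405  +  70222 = 117627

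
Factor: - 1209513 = - 3^1 *53^1*7607^1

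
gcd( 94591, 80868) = 1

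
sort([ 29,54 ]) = [29,  54] 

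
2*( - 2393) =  - 4786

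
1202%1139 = 63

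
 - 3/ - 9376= 3/9376 = 0.00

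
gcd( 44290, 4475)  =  5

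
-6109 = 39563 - 45672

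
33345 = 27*1235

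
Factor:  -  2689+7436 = 4747  =  47^1*101^1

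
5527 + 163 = 5690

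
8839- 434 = 8405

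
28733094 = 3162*9087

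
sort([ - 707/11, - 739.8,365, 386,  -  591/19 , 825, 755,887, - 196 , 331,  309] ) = [ - 739.8, - 196, - 707/11, - 591/19,309 , 331,365,  386,755,825,887] 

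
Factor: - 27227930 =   -  2^1*5^1*37^1*73589^1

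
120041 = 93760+26281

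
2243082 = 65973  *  34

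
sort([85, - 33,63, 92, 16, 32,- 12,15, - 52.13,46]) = [- 52.13, - 33, - 12, 15, 16,  32, 46, 63,  85, 92 ]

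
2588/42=61 + 13/21  =  61.62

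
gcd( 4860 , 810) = 810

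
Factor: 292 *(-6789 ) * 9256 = -18348983328 = - 2^5* 3^1 * 13^1 * 31^1*73^2*89^1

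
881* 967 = 851927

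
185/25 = 7 +2/5 = 7.40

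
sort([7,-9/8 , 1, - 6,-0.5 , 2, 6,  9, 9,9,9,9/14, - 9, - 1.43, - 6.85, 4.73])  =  [-9, - 6.85, - 6,-1.43,-9/8, - 0.5 , 9/14, 1,2,  4.73,  6, 7,9, 9, 9, 9]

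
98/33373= 98/33373   =  0.00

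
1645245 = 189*8705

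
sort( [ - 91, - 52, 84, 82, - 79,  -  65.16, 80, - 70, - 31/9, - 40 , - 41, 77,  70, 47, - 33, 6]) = [ - 91,-79, - 70, - 65.16, - 52, - 41, - 40, - 33, - 31/9,6,47,70,77, 80, 82,84] 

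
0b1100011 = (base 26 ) 3l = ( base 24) 43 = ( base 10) 99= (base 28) 3f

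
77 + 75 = 152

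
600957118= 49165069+551792049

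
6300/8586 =350/477 =0.73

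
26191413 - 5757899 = 20433514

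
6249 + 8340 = 14589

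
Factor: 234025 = 5^2 * 11^1*23^1*37^1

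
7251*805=5837055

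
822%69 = 63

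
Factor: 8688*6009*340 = 2^6*3^2 *5^1*17^1*181^1*2003^1 =17750105280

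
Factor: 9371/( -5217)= - 3^( - 1) *37^ ( - 1) * 47^( - 1)*9371^1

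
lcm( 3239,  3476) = 142516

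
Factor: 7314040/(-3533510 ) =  - 2^2*53^ ( - 1 )*59^( - 1)*113^( - 1 )*182851^1 = -731404/353351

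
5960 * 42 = 250320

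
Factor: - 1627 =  - 1627^1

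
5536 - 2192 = 3344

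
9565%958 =943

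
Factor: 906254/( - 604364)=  - 453127/302182 = -  2^( - 1)*31^1 * 47^1*311^1 * 151091^ ( - 1) 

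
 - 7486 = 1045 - 8531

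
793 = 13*61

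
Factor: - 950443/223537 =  - 13^1*23^(  -  1)*113^1 * 647^1*9719^ ( - 1 )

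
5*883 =4415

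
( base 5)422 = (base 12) 94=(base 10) 112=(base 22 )52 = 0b1110000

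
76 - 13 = 63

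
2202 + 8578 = 10780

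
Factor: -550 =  - 2^1*5^2 * 11^1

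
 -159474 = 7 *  (-22782 )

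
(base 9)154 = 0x82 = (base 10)130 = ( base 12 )AA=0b10000010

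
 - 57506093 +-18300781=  -75806874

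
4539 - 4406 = 133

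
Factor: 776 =2^3*97^1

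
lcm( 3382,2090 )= 186010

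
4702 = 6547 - 1845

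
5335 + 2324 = 7659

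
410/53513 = 410/53513 = 0.01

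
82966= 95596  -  12630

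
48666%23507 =1652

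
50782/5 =50782/5 = 10156.40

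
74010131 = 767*96493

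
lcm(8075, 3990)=339150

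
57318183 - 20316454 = 37001729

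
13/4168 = 13/4168 = 0.00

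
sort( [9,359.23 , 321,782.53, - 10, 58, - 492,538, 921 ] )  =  [- 492, - 10,9, 58, 321, 359.23, 538,782.53,  921 ]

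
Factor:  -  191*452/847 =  - 2^2*7^( - 1 ) * 11^( - 2)*113^1*191^1 = -86332/847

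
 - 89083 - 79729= - 168812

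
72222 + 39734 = 111956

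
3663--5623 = 9286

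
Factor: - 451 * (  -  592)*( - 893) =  - 238423856 = - 2^4*11^1*19^1*37^1*41^1 * 47^1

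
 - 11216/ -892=12  +  128/223=12.57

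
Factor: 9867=3^1 *11^1 * 13^1*23^1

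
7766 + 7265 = 15031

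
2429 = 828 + 1601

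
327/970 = 327/970 = 0.34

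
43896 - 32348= 11548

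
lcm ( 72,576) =576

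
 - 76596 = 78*(-982)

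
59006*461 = 27201766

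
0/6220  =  0 = 0.00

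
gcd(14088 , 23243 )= 1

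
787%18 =13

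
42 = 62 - 20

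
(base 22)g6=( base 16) 166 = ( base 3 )111021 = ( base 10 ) 358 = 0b101100110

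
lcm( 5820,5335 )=64020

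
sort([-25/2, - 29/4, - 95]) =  [ - 95, - 25/2,-29/4 ]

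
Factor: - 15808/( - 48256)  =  19/58= 2^ ( - 1 )*19^1*29^(-1 ) 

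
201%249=201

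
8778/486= 18 +5/81= 18.06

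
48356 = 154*314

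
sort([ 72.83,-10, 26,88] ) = [ -10, 26,72.83, 88]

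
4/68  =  1/17 = 0.06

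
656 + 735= 1391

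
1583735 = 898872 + 684863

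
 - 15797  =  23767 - 39564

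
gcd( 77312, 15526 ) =2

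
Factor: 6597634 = 2^1*3298817^1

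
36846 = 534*69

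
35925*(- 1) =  - 35925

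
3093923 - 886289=2207634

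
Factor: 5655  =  3^1*5^1*13^1*29^1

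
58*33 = 1914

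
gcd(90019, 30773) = 1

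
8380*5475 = 45880500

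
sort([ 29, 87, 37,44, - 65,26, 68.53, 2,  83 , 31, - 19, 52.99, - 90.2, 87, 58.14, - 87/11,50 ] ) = [-90.2 ,-65,-19,- 87/11 , 2,26,29,31,  37 , 44, 50, 52.99, 58.14,68.53,  83,87, 87]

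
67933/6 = 67933/6 = 11322.17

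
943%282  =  97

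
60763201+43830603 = 104593804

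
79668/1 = 79668 = 79668.00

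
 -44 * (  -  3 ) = 132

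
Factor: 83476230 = 2^1*3^1*5^1*47^1 * 73^1*811^1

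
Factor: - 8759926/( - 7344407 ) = 1251418/1049201= 2^1*7^1*89387^1*1049201^( - 1)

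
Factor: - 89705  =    -  5^1*7^1*11^1*233^1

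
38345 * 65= 2492425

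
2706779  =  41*66019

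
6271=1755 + 4516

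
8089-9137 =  - 1048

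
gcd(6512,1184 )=592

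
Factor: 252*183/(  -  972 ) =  - 3^( - 2)*7^1*61^1 = -427/9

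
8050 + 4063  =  12113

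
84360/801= 28120/267  =  105.32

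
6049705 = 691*8755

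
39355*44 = 1731620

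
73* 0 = 0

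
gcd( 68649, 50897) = 7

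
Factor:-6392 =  - 2^3*17^1 * 47^1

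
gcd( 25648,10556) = 28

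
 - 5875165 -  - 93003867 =87128702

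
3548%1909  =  1639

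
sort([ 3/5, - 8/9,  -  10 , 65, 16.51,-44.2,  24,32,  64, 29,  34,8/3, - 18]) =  [ - 44.2, - 18,- 10,- 8/9,3/5,  8/3,16.51,24, 29,32,34,64,65] 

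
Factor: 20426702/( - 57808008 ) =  - 2^( -2 )*3^ ( - 2) * 673^(  -  1 )*1193^( -1 ) * 2039^1*5009^1 = - 10213351/28904004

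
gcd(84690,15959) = 1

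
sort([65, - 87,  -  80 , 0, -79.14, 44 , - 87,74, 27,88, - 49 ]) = [ - 87, - 87,  -  80 , - 79.14, - 49,0, 27, 44,65,74,88] 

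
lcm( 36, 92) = 828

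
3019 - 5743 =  - 2724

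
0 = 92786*0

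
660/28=165/7 = 23.57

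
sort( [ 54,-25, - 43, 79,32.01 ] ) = [ - 43, - 25,32.01,54,79]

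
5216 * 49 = 255584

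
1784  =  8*223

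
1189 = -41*( - 29 ) 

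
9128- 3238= 5890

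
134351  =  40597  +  93754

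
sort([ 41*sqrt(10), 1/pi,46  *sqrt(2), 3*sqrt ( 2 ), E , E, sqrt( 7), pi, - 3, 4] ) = [ -3, 1/pi , sqrt(7),  E, E,pi , 4,  3 * sqrt(2),46*sqrt(2), 41*sqrt( 10)] 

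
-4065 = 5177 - 9242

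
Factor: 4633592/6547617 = 2^3 * 3^(-2)*23^( - 1 )*47^(- 1)* 673^(- 1 )*579199^1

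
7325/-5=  -1465+0/1 = - 1465.00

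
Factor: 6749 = 17^1 *397^1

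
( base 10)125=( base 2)1111101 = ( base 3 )11122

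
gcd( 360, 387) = 9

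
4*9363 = 37452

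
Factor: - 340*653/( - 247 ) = 2^2*5^1*13^ (-1)*17^1*19^( - 1 )* 653^1 = 222020/247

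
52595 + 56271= 108866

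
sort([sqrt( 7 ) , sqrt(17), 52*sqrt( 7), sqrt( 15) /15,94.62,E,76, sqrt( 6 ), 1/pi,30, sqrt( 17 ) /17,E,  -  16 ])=[ - 16,sqrt(17) /17, sqrt( 15) /15, 1/pi,sqrt(6), sqrt(7 ),E , E,sqrt(17) , 30, 76, 94.62,  52 * sqrt( 7 ) ]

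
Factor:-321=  - 3^1*107^1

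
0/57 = 0 =0.00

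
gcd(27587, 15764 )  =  3941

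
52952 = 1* 52952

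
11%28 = 11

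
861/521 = 861/521 = 1.65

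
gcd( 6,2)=2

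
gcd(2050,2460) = 410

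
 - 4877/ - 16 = 4877/16 = 304.81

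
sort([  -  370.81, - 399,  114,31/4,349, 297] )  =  [ - 399, - 370.81, 31/4,  114, 297,  349]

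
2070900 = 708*2925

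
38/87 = 38/87=0.44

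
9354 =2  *4677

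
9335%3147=3041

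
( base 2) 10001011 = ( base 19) 76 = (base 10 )139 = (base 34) 43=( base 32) 4b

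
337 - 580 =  - 243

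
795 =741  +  54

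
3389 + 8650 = 12039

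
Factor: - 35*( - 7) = 245 = 5^1 * 7^2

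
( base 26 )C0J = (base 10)8131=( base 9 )12134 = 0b1111111000011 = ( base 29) 9JB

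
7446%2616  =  2214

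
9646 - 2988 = 6658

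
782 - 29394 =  - 28612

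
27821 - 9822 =17999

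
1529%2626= 1529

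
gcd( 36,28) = 4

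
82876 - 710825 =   -  627949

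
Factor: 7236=2^2 * 3^3*67^1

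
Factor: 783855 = 3^2*5^1*17419^1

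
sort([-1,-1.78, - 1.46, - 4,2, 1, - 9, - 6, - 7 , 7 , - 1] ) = [ - 9 , - 7, - 6, - 4, - 1.78, - 1.46, - 1, - 1, 1, 2,7]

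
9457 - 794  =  8663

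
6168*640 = 3947520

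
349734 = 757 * 462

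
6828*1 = 6828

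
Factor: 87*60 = 5220=   2^2 * 3^2 *5^1*29^1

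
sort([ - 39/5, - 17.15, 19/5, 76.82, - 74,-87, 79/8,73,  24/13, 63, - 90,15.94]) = [ - 90, - 87, - 74, - 17.15, - 39/5,24/13,  19/5,79/8,15.94,63,73,76.82] 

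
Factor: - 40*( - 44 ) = 2^5*5^1*  11^1 = 1760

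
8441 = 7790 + 651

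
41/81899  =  41/81899 = 0.00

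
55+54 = 109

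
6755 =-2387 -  - 9142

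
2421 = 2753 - 332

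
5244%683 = 463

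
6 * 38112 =228672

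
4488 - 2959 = 1529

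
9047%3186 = 2675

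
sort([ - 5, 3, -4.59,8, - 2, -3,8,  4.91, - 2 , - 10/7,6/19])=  [ - 5, -4.59, - 3,  -  2, - 2,- 10/7,6/19,3 , 4.91,8,8 ] 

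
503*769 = 386807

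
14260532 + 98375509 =112636041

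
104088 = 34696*3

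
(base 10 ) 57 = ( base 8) 71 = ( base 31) 1Q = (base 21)2f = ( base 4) 321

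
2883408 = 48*60071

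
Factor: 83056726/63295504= 41528363/31647752  =  2^( - 3)*23^1*1805581^1*3955969^ ( - 1 )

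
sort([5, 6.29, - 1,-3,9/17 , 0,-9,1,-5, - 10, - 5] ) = [-10,-9, -5, - 5,-3,- 1, 0, 9/17,1 , 5,6.29]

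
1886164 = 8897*212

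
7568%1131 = 782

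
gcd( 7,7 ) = 7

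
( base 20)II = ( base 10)378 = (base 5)3003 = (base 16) 17a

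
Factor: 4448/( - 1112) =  - 4 = - 2^2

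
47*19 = 893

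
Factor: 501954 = 2^1 * 3^1 * 269^1*311^1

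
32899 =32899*1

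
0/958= 0 =0.00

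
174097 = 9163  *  19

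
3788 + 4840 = 8628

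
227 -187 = 40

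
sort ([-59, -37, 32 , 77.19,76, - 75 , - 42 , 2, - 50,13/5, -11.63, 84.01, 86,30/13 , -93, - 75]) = [ - 93,-75, - 75 ,-59,-50, - 42, - 37,-11.63,2,30/13,13/5 , 32,76, 77.19,84.01, 86]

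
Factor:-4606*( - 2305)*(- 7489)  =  -79509439870 =- 2^1*5^1*7^2*47^1*461^1*7489^1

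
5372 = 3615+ 1757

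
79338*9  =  714042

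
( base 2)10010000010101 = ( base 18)1a93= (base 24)g0l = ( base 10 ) 9237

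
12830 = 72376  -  59546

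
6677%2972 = 733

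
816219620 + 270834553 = 1087054173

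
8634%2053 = 422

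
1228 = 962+266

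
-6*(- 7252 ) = 43512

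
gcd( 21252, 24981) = 33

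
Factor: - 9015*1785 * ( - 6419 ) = 3^2 * 5^2  *7^3 * 17^1*131^1*601^1 = 103293103725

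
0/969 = 0 =0.00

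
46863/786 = 59 + 163/262  =  59.62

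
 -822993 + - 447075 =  - 1270068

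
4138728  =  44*94062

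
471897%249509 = 222388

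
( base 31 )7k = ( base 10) 237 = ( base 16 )ED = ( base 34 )6x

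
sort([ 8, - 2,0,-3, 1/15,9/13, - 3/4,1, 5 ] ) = [-3, - 2, - 3/4, 0,1/15,9/13 , 1,5,8]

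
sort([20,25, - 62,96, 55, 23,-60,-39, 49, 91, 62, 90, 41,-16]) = [ - 62,-60, - 39, - 16,20, 23, 25,41, 49,  55, 62,90, 91,96 ] 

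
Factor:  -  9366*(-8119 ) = 2^1*3^1 * 7^1*23^1*223^1*353^1 = 76042554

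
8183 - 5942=2241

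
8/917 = 8/917 =0.01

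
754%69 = 64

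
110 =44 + 66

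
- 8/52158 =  -1 + 26075/26079 = - 0.00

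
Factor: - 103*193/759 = -19879/759 = - 3^( - 1)*11^( - 1 )*23^( - 1)*103^1 *193^1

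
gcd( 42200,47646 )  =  2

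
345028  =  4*86257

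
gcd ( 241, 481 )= 1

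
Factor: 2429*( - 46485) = -3^2 * 5^1*  7^1*347^1*1033^1  =  - 112912065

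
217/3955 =31/565 =0.05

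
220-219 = 1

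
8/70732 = 2/17683 = 0.00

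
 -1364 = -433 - 931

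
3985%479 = 153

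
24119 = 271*89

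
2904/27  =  968/9 = 107.56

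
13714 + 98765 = 112479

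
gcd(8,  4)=4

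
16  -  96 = -80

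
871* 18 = 15678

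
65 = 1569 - 1504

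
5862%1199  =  1066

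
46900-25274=21626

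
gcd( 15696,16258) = 2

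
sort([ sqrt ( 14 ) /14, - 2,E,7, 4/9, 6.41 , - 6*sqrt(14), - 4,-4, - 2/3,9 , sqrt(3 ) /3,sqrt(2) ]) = [ - 6 *sqrt ( 14), - 4,-4, - 2, - 2/3, sqrt(14 )/14,4/9 , sqrt(3)/3,sqrt( 2),E,6.41 , 7,9]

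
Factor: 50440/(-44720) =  - 2^( - 1) * 43^( - 1)*97^1=-  97/86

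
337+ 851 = 1188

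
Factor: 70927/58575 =3^( -1)*5^(- 2)* 11^(- 1 )*19^1*71^( - 1 )*3733^1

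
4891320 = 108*45290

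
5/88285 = 1/17657 = 0.00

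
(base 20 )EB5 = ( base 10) 5825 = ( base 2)1011011000001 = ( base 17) 132b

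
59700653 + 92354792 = 152055445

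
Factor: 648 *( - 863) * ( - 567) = 2^3*3^8*7^1*863^1 =317080008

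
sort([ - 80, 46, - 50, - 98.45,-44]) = [-98.45,-80, - 50,  -  44,46 ]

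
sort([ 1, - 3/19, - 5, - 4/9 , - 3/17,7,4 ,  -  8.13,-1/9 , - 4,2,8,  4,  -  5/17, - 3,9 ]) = [-8.13, - 5, - 4, - 3, - 4/9, - 5/17, - 3/17, - 3/19, - 1/9 , 1,  2,4,4,7, 8,9]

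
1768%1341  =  427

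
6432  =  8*804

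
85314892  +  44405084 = 129719976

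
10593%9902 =691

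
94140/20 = 4707 = 4707.00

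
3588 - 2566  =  1022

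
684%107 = 42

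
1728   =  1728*1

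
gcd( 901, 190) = 1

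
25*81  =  2025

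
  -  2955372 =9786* (  -  302 )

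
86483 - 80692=5791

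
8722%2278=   1888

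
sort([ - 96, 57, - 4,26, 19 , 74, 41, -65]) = [-96, - 65, - 4,19,  26,41,57,74]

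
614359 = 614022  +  337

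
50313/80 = 628 + 73/80  =  628.91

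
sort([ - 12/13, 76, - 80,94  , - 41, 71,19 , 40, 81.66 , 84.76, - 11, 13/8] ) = [ - 80,-41, - 11 , - 12/13,13/8, 19,40 , 71,76, 81.66 , 84.76, 94] 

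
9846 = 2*4923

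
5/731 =5/731= 0.01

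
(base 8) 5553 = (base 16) B6B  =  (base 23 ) 5c2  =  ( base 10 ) 2923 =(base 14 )10CB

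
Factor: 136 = 2^3*17^1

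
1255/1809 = 1255/1809 =0.69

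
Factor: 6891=3^1* 2297^1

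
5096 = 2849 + 2247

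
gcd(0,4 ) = 4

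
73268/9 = 8140+8/9 = 8140.89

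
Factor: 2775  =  3^1 * 5^2*37^1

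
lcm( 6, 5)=30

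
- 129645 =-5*25929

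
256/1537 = 256/1537 = 0.17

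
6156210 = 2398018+3758192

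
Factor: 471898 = 2^1*7^1*37^1*911^1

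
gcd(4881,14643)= 4881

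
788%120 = 68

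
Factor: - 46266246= - 2^1*3^2 * 13^1*163^1*1213^1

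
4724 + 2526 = 7250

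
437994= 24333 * 18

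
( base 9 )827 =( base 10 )673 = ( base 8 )1241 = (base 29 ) n6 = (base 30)md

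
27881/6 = 27881/6 = 4646.83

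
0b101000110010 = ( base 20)6aa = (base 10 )2610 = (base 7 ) 10416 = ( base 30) 2R0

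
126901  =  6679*19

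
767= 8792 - 8025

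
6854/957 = 7 + 155/957 =7.16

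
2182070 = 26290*83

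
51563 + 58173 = 109736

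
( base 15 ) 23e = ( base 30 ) GT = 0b111111101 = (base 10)509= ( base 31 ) GD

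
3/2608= 3/2608 = 0.00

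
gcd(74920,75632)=8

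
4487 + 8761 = 13248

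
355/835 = 71/167 = 0.43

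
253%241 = 12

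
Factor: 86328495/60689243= 3^2 * 5^1*11^1*19^1*67^1*137^1*60689243^( - 1)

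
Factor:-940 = - 2^2*5^1 * 47^1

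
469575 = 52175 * 9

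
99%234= 99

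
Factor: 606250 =2^1*5^5 * 97^1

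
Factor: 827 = 827^1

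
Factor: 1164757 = 11^1*19^1*5573^1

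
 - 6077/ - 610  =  9 + 587/610=9.96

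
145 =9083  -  8938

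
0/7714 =0  =  0.00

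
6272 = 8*784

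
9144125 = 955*9575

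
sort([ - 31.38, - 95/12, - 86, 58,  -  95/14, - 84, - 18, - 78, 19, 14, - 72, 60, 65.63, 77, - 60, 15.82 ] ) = [ - 86 , - 84, - 78, - 72, - 60, - 31.38,-18, - 95/12,  -  95/14, 14, 15.82, 19,58 , 60, 65.63, 77]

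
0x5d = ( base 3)10110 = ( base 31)30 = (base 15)63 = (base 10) 93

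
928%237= 217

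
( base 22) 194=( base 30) mq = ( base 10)686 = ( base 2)1010101110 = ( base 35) JL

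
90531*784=70976304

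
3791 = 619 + 3172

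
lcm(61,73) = 4453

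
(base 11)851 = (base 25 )1fo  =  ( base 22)22c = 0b10000000000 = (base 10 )1024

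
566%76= 34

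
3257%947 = 416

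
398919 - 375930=22989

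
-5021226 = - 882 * 5693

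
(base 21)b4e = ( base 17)1022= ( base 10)4949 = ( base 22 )A4L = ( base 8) 11525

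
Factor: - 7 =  - 7^1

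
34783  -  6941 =27842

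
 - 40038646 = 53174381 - 93213027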